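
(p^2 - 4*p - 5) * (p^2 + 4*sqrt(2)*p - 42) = p^4 - 4*p^3 + 4*sqrt(2)*p^3 - 47*p^2 - 16*sqrt(2)*p^2 - 20*sqrt(2)*p + 168*p + 210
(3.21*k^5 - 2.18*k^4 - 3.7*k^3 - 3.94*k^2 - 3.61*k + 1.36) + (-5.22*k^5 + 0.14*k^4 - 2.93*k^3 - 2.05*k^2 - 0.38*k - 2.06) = -2.01*k^5 - 2.04*k^4 - 6.63*k^3 - 5.99*k^2 - 3.99*k - 0.7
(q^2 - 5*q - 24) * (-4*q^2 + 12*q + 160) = -4*q^4 + 32*q^3 + 196*q^2 - 1088*q - 3840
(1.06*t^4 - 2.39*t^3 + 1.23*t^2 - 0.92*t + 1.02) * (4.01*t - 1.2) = 4.2506*t^5 - 10.8559*t^4 + 7.8003*t^3 - 5.1652*t^2 + 5.1942*t - 1.224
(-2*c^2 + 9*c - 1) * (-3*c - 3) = 6*c^3 - 21*c^2 - 24*c + 3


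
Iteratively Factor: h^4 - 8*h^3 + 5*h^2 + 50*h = (h + 2)*(h^3 - 10*h^2 + 25*h) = (h - 5)*(h + 2)*(h^2 - 5*h) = h*(h - 5)*(h + 2)*(h - 5)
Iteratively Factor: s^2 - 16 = (s + 4)*(s - 4)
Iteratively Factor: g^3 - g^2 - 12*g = (g + 3)*(g^2 - 4*g) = (g - 4)*(g + 3)*(g)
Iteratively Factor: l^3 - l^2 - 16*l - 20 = (l + 2)*(l^2 - 3*l - 10) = (l + 2)^2*(l - 5)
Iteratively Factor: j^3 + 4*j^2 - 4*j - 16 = (j + 2)*(j^2 + 2*j - 8) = (j - 2)*(j + 2)*(j + 4)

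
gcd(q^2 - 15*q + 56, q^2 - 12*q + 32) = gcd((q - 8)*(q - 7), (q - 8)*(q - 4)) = q - 8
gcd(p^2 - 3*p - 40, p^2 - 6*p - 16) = p - 8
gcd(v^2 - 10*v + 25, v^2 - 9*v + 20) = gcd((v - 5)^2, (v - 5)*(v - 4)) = v - 5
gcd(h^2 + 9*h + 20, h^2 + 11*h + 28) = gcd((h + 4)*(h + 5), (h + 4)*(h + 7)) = h + 4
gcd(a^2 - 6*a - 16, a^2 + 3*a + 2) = a + 2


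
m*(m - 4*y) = m^2 - 4*m*y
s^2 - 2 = (s - sqrt(2))*(s + sqrt(2))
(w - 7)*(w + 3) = w^2 - 4*w - 21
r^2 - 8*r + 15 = (r - 5)*(r - 3)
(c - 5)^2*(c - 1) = c^3 - 11*c^2 + 35*c - 25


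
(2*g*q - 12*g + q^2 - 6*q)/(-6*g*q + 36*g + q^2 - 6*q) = (2*g + q)/(-6*g + q)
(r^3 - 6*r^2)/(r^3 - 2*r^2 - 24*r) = r/(r + 4)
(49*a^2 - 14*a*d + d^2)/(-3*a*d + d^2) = (-49*a^2 + 14*a*d - d^2)/(d*(3*a - d))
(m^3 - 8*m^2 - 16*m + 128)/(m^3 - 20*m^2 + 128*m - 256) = (m + 4)/(m - 8)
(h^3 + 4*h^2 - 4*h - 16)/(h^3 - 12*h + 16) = (h + 2)/(h - 2)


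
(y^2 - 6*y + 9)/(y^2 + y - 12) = (y - 3)/(y + 4)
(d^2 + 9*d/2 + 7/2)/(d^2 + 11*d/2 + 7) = (d + 1)/(d + 2)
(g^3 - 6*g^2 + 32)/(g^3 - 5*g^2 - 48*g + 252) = (g^3 - 6*g^2 + 32)/(g^3 - 5*g^2 - 48*g + 252)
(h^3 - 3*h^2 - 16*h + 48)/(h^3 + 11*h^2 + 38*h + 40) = (h^2 - 7*h + 12)/(h^2 + 7*h + 10)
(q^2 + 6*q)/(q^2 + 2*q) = (q + 6)/(q + 2)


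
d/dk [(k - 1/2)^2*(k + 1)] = 3*k^2 - 3/4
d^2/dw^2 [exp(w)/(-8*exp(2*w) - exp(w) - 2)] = (-2*(16*exp(w) + 1)^2*exp(2*w) + (64*exp(w) + 3)*(8*exp(2*w) + exp(w) + 2)*exp(w) - (8*exp(2*w) + exp(w) + 2)^2)*exp(w)/(8*exp(2*w) + exp(w) + 2)^3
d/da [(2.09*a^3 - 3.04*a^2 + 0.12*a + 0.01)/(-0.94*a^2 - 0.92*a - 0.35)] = (-1.9646*a^4 - 3.8456*a^3 + 0.715100000000001*a^2 + 2.1468*a - 0.0328)/(0.8836*a^4 + 1.7296*a^3 + 1.5044*a^2 + 0.644*a + 0.1225)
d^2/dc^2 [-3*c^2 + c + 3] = -6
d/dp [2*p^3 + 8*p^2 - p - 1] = 6*p^2 + 16*p - 1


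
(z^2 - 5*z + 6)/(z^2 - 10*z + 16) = (z - 3)/(z - 8)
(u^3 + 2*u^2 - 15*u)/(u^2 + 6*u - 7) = u*(u^2 + 2*u - 15)/(u^2 + 6*u - 7)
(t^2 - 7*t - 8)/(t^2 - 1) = (t - 8)/(t - 1)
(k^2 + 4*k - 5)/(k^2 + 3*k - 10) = (k - 1)/(k - 2)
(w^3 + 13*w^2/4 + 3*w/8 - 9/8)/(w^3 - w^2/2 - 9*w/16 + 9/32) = 4*(w + 3)/(4*w - 3)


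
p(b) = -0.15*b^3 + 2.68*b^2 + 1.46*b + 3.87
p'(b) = -0.45*b^2 + 5.36*b + 1.46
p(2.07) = 17.05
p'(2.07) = 10.63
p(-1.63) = 9.26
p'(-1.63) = -8.47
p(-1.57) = 8.76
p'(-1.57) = -8.06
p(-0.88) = 4.76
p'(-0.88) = -3.61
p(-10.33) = 440.11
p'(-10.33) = -101.93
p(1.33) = 10.20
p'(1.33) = 7.79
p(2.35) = 20.15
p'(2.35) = 11.57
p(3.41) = 34.06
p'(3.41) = 14.50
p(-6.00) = 123.99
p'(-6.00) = -46.90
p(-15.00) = 1091.22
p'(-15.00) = -180.19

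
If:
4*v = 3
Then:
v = 3/4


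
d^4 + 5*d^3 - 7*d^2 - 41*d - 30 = (d - 3)*(d + 1)*(d + 2)*(d + 5)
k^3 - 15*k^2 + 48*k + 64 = (k - 8)^2*(k + 1)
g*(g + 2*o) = g^2 + 2*g*o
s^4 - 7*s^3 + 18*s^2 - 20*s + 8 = (s - 2)^3*(s - 1)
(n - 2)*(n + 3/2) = n^2 - n/2 - 3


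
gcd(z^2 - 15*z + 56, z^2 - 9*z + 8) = z - 8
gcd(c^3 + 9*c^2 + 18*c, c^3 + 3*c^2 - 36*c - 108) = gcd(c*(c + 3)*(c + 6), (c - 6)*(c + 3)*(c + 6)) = c^2 + 9*c + 18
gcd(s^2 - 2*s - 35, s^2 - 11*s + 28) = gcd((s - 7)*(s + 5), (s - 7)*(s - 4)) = s - 7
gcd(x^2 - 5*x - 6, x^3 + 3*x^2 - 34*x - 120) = x - 6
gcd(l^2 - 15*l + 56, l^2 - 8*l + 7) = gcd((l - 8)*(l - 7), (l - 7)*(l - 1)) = l - 7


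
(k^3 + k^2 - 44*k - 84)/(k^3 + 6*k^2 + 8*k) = (k^2 - k - 42)/(k*(k + 4))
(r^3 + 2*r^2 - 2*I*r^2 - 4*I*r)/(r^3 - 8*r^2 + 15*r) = (r^2 + 2*r*(1 - I) - 4*I)/(r^2 - 8*r + 15)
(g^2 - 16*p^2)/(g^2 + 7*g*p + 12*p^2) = (g - 4*p)/(g + 3*p)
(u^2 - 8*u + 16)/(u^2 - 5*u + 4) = (u - 4)/(u - 1)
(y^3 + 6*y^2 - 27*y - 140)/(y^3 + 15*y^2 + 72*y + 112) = (y - 5)/(y + 4)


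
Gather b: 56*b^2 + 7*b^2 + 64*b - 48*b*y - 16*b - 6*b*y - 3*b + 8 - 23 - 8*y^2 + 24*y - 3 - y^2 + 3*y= 63*b^2 + b*(45 - 54*y) - 9*y^2 + 27*y - 18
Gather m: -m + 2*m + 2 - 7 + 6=m + 1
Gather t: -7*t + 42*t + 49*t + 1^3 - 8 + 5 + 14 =84*t + 12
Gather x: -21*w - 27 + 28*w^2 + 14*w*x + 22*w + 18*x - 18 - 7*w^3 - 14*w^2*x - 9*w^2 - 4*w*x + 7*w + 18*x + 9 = -7*w^3 + 19*w^2 + 8*w + x*(-14*w^2 + 10*w + 36) - 36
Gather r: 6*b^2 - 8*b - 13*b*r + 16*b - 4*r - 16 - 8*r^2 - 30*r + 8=6*b^2 + 8*b - 8*r^2 + r*(-13*b - 34) - 8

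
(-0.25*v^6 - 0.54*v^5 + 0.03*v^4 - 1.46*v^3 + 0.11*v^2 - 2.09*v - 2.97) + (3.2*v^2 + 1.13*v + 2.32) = -0.25*v^6 - 0.54*v^5 + 0.03*v^4 - 1.46*v^3 + 3.31*v^2 - 0.96*v - 0.65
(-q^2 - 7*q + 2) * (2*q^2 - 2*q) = -2*q^4 - 12*q^3 + 18*q^2 - 4*q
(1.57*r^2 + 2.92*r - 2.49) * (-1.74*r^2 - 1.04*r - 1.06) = -2.7318*r^4 - 6.7136*r^3 - 0.3684*r^2 - 0.5056*r + 2.6394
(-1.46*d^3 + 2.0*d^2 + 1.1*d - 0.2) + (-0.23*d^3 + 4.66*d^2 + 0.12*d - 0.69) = -1.69*d^3 + 6.66*d^2 + 1.22*d - 0.89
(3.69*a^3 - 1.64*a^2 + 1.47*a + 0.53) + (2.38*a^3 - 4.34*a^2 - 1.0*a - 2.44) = 6.07*a^3 - 5.98*a^2 + 0.47*a - 1.91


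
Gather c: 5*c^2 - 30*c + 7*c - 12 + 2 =5*c^2 - 23*c - 10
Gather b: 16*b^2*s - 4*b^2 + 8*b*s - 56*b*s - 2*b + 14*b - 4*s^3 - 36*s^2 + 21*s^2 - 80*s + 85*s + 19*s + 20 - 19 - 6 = b^2*(16*s - 4) + b*(12 - 48*s) - 4*s^3 - 15*s^2 + 24*s - 5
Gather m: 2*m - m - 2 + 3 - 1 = m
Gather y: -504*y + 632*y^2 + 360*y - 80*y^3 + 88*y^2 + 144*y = -80*y^3 + 720*y^2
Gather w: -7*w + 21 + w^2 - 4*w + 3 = w^2 - 11*w + 24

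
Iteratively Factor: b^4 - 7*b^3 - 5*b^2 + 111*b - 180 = (b - 5)*(b^3 - 2*b^2 - 15*b + 36) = (b - 5)*(b + 4)*(b^2 - 6*b + 9) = (b - 5)*(b - 3)*(b + 4)*(b - 3)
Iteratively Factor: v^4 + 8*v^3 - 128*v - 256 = (v + 4)*(v^3 + 4*v^2 - 16*v - 64) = (v - 4)*(v + 4)*(v^2 + 8*v + 16) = (v - 4)*(v + 4)^2*(v + 4)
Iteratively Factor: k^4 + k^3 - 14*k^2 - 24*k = (k + 2)*(k^3 - k^2 - 12*k) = (k - 4)*(k + 2)*(k^2 + 3*k) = (k - 4)*(k + 2)*(k + 3)*(k)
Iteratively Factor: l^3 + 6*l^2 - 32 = (l - 2)*(l^2 + 8*l + 16) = (l - 2)*(l + 4)*(l + 4)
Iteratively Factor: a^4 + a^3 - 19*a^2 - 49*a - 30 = (a + 1)*(a^3 - 19*a - 30) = (a + 1)*(a + 3)*(a^2 - 3*a - 10) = (a + 1)*(a + 2)*(a + 3)*(a - 5)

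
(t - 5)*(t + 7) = t^2 + 2*t - 35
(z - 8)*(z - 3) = z^2 - 11*z + 24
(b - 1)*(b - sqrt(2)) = b^2 - sqrt(2)*b - b + sqrt(2)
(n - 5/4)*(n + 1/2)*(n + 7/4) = n^3 + n^2 - 31*n/16 - 35/32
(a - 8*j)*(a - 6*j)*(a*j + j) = a^3*j - 14*a^2*j^2 + a^2*j + 48*a*j^3 - 14*a*j^2 + 48*j^3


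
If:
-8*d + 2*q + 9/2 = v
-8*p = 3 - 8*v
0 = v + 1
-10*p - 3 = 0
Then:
No Solution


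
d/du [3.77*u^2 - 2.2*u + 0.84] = 7.54*u - 2.2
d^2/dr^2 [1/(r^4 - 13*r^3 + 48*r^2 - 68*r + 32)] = 2*(3*(-2*r^2 + 13*r - 16)*(r^4 - 13*r^3 + 48*r^2 - 68*r + 32) + (4*r^3 - 39*r^2 + 96*r - 68)^2)/(r^4 - 13*r^3 + 48*r^2 - 68*r + 32)^3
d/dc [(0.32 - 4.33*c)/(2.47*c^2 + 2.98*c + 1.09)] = (10.6951*c^2 - 1.5808*c - 5.6733)/(6.1009*c^4 + 14.7212*c^3 + 14.265*c^2 + 6.4964*c + 1.1881)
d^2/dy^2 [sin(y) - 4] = -sin(y)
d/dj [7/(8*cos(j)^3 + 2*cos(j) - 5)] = 14*(12*cos(j)^2 + 1)*sin(j)/(8*cos(j)^3 + 2*cos(j) - 5)^2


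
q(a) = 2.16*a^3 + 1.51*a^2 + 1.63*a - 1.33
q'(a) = 6.48*a^2 + 3.02*a + 1.63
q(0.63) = 0.84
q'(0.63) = 6.10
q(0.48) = 0.04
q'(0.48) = 4.57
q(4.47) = 229.05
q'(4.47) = 144.61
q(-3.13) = -57.87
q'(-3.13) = 55.66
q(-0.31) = -1.75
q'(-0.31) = 1.32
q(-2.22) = -21.14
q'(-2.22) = 26.86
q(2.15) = 30.62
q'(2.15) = 38.08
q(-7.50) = -839.87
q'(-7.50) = 343.48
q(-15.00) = -6976.03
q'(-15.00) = 1414.33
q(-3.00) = -50.95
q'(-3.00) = 50.89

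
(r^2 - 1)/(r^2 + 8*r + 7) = (r - 1)/(r + 7)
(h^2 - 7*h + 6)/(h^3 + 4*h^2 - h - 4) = (h - 6)/(h^2 + 5*h + 4)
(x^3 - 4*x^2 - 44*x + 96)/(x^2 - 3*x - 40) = (x^2 + 4*x - 12)/(x + 5)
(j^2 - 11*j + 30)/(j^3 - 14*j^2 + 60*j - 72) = (j - 5)/(j^2 - 8*j + 12)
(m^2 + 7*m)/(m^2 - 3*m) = (m + 7)/(m - 3)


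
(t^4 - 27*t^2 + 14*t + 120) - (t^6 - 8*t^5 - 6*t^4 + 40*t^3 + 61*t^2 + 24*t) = -t^6 + 8*t^5 + 7*t^4 - 40*t^3 - 88*t^2 - 10*t + 120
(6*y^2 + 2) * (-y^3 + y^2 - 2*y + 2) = -6*y^5 + 6*y^4 - 14*y^3 + 14*y^2 - 4*y + 4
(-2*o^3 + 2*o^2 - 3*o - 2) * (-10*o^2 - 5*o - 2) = 20*o^5 - 10*o^4 + 24*o^3 + 31*o^2 + 16*o + 4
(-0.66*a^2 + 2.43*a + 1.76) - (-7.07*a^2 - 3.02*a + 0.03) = 6.41*a^2 + 5.45*a + 1.73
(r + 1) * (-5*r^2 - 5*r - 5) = -5*r^3 - 10*r^2 - 10*r - 5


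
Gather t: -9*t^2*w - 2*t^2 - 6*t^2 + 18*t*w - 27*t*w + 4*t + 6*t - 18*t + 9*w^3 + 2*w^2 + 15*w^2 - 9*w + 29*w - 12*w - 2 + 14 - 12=t^2*(-9*w - 8) + t*(-9*w - 8) + 9*w^3 + 17*w^2 + 8*w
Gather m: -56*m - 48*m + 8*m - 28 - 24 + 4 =-96*m - 48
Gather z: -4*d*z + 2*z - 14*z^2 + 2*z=-14*z^2 + z*(4 - 4*d)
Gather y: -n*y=-n*y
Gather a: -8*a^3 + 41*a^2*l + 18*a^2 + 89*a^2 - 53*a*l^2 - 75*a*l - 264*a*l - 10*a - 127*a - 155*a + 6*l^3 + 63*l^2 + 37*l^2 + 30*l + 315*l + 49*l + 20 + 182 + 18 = -8*a^3 + a^2*(41*l + 107) + a*(-53*l^2 - 339*l - 292) + 6*l^3 + 100*l^2 + 394*l + 220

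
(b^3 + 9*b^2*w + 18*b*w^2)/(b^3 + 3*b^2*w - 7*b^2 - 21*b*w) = (b + 6*w)/(b - 7)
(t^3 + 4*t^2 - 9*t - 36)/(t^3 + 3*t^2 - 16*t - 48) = (t - 3)/(t - 4)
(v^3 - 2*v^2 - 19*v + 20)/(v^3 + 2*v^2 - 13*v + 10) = (v^2 - v - 20)/(v^2 + 3*v - 10)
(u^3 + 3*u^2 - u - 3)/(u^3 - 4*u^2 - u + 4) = (u + 3)/(u - 4)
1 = 1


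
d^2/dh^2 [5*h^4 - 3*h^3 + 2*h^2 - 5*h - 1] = 60*h^2 - 18*h + 4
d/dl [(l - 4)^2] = 2*l - 8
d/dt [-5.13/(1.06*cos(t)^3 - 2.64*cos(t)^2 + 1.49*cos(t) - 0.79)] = (-16.3134*cos(t)^2 + 27.0864*cos(t) - 7.6437)*sin(t)/(1.06*cos(t)^3 - 2.64*cos(t)^2 + 1.49*cos(t) - 0.79)^2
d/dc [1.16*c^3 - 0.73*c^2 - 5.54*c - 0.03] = 3.48*c^2 - 1.46*c - 5.54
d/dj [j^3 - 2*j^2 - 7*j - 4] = 3*j^2 - 4*j - 7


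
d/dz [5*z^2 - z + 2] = 10*z - 1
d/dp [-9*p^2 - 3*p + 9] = -18*p - 3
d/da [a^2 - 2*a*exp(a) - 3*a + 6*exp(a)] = -2*a*exp(a) + 2*a + 4*exp(a) - 3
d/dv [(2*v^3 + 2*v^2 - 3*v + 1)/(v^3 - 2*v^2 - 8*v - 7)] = (-6*v^4 - 26*v^3 - 67*v^2 - 24*v + 29)/(v^6 - 4*v^5 - 12*v^4 + 18*v^3 + 92*v^2 + 112*v + 49)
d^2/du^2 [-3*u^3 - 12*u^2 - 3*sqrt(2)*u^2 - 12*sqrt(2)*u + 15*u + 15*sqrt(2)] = -18*u - 24 - 6*sqrt(2)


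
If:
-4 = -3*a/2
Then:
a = 8/3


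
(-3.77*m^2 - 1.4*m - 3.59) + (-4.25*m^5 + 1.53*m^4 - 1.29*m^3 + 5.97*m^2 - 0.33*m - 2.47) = -4.25*m^5 + 1.53*m^4 - 1.29*m^3 + 2.2*m^2 - 1.73*m - 6.06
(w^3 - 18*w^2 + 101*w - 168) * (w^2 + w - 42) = w^5 - 17*w^4 + 41*w^3 + 689*w^2 - 4410*w + 7056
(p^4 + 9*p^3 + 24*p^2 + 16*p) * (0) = 0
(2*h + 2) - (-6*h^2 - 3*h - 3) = 6*h^2 + 5*h + 5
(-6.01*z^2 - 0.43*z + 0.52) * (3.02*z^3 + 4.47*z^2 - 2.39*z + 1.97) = -18.1502*z^5 - 28.1633*z^4 + 14.0122*z^3 - 8.4876*z^2 - 2.0899*z + 1.0244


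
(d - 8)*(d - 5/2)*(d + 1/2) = d^3 - 10*d^2 + 59*d/4 + 10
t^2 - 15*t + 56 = (t - 8)*(t - 7)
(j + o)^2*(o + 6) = j^2*o + 6*j^2 + 2*j*o^2 + 12*j*o + o^3 + 6*o^2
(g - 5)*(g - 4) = g^2 - 9*g + 20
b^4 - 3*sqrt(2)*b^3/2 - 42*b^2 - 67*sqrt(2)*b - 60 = (b - 6*sqrt(2))*(b + sqrt(2))^2*(b + 5*sqrt(2)/2)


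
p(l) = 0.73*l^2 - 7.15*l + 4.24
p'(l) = 1.46*l - 7.15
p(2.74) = -9.87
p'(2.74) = -3.15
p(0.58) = 0.34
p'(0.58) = -6.30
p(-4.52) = 51.47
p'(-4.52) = -13.75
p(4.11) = -12.82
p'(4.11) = -1.15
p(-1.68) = 18.31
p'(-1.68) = -9.60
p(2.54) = -9.21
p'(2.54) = -3.44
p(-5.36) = 63.54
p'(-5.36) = -14.98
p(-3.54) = 38.70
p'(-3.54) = -12.32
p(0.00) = 4.24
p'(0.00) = -7.15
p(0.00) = 4.24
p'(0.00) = -7.15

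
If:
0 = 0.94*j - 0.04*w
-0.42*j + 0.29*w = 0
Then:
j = 0.00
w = 0.00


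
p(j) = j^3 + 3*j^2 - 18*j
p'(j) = 3*j^2 + 6*j - 18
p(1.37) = -16.46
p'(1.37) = -4.15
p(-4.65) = 48.02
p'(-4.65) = 18.97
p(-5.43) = 26.09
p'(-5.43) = 37.87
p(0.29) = -4.94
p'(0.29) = -16.01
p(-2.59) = 49.37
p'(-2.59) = -13.42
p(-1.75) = 35.33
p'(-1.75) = -19.31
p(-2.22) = 43.80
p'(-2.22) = -16.53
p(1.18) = -15.42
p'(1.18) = -6.74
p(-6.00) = 0.00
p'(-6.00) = 54.00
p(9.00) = 810.00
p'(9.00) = 279.00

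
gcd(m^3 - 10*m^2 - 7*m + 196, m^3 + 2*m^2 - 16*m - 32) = m + 4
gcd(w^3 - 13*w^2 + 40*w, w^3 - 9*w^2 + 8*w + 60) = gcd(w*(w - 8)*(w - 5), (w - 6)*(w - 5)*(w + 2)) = w - 5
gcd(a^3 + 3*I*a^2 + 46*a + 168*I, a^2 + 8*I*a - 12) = a + 6*I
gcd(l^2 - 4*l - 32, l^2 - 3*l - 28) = l + 4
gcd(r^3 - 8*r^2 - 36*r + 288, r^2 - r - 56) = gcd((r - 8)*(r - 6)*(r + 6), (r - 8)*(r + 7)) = r - 8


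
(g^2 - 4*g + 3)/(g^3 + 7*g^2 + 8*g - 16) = (g - 3)/(g^2 + 8*g + 16)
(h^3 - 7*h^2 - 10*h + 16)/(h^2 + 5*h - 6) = (h^2 - 6*h - 16)/(h + 6)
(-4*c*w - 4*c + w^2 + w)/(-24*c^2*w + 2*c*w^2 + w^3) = (w + 1)/(w*(6*c + w))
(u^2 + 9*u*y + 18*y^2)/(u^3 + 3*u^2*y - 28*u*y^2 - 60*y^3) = (-u - 3*y)/(-u^2 + 3*u*y + 10*y^2)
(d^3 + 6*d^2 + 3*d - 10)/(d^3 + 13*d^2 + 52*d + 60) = (d - 1)/(d + 6)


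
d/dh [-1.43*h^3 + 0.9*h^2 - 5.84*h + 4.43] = -4.29*h^2 + 1.8*h - 5.84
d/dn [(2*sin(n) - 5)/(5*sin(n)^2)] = 2*(5 - sin(n))*cos(n)/(5*sin(n)^3)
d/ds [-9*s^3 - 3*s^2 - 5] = 3*s*(-9*s - 2)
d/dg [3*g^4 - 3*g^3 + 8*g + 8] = 12*g^3 - 9*g^2 + 8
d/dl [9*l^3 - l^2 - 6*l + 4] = 27*l^2 - 2*l - 6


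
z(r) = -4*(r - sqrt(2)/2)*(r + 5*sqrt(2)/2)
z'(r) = -8*r - 8*sqrt(2)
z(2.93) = -57.49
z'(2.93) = -34.75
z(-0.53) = 14.87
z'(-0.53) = -7.07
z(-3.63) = -1.64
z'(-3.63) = 17.73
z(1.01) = -5.51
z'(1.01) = -19.39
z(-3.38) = 2.54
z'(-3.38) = 15.73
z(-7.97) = -153.91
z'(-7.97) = 52.45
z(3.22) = -67.90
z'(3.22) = -37.07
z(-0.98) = 17.25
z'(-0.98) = -3.47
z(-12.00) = -430.24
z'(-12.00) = 84.69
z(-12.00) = -430.24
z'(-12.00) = 84.69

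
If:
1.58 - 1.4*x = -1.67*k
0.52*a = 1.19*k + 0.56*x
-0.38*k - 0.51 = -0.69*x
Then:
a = -0.95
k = -0.61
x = 0.41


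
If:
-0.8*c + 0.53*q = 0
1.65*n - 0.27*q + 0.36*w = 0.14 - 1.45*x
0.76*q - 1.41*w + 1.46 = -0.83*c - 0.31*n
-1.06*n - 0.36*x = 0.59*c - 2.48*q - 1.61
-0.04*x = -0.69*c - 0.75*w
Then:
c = -0.48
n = 0.24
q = -0.72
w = 0.42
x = -0.41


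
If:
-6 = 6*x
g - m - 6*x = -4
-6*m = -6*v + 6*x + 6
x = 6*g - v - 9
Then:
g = 18/5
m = 68/5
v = 68/5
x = -1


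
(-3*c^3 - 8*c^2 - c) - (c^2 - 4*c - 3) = -3*c^3 - 9*c^2 + 3*c + 3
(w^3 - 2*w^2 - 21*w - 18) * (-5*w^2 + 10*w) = -5*w^5 + 20*w^4 + 85*w^3 - 120*w^2 - 180*w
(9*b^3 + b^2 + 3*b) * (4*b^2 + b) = 36*b^5 + 13*b^4 + 13*b^3 + 3*b^2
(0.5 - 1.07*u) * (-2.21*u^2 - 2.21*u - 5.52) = 2.3647*u^3 + 1.2597*u^2 + 4.8014*u - 2.76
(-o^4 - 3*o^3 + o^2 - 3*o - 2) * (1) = -o^4 - 3*o^3 + o^2 - 3*o - 2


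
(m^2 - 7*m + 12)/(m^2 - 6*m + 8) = (m - 3)/(m - 2)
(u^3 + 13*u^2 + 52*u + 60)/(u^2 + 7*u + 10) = u + 6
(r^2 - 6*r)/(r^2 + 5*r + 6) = r*(r - 6)/(r^2 + 5*r + 6)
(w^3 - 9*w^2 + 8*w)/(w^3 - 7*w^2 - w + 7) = w*(w - 8)/(w^2 - 6*w - 7)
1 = 1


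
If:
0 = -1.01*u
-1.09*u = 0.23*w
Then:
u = 0.00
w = 0.00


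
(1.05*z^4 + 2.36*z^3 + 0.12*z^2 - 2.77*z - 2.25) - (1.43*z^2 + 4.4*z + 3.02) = 1.05*z^4 + 2.36*z^3 - 1.31*z^2 - 7.17*z - 5.27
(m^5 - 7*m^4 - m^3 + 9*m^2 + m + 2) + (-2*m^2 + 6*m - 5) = m^5 - 7*m^4 - m^3 + 7*m^2 + 7*m - 3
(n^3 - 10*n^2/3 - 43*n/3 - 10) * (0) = 0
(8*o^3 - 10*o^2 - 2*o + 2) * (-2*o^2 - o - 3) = -16*o^5 + 12*o^4 - 10*o^3 + 28*o^2 + 4*o - 6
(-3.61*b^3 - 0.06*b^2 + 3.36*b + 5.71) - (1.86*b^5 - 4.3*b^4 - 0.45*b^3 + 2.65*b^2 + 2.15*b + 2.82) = -1.86*b^5 + 4.3*b^4 - 3.16*b^3 - 2.71*b^2 + 1.21*b + 2.89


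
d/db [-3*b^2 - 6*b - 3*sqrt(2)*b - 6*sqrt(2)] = -6*b - 6 - 3*sqrt(2)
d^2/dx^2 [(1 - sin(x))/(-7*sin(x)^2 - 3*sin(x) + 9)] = (-49*sin(x)^5 + 217*sin(x)^4 - 217*sin(x)^3 - 60*sin(x)^2 + 198*sin(x) - 90)/(7*sin(x)^2 + 3*sin(x) - 9)^3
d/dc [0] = 0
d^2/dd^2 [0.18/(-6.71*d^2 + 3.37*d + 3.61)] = (-16.208676*d^2 + 8.140572*d + 0.18*(13.42*d - 3.37)*(26.84*d - 6.74) + 8.720316)/(-6.71*d^2 + 3.37*d + 3.61)^3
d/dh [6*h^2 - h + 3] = 12*h - 1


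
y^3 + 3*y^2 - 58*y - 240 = (y - 8)*(y + 5)*(y + 6)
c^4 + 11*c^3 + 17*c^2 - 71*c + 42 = (c - 1)^2*(c + 6)*(c + 7)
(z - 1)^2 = z^2 - 2*z + 1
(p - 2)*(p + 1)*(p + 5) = p^3 + 4*p^2 - 7*p - 10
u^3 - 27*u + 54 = (u - 3)^2*(u + 6)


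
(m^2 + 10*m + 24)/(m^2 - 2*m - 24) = (m + 6)/(m - 6)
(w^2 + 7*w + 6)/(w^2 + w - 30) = (w + 1)/(w - 5)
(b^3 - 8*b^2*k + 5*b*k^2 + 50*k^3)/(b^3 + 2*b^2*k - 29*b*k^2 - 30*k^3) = (b^2 - 3*b*k - 10*k^2)/(b^2 + 7*b*k + 6*k^2)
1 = 1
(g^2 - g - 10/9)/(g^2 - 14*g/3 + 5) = (g + 2/3)/(g - 3)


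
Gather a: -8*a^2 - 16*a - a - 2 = -8*a^2 - 17*a - 2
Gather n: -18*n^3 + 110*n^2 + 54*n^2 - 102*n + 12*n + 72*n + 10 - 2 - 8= -18*n^3 + 164*n^2 - 18*n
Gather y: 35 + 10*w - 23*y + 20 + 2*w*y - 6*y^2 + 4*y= 10*w - 6*y^2 + y*(2*w - 19) + 55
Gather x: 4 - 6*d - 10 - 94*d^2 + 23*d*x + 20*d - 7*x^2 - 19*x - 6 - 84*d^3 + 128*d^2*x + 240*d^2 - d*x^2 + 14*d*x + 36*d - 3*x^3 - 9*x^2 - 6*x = -84*d^3 + 146*d^2 + 50*d - 3*x^3 + x^2*(-d - 16) + x*(128*d^2 + 37*d - 25) - 12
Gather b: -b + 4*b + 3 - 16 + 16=3*b + 3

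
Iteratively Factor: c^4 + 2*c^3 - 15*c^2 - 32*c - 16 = (c - 4)*(c^3 + 6*c^2 + 9*c + 4) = (c - 4)*(c + 1)*(c^2 + 5*c + 4) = (c - 4)*(c + 1)^2*(c + 4)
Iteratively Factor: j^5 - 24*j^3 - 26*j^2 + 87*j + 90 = (j + 3)*(j^4 - 3*j^3 - 15*j^2 + 19*j + 30) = (j - 5)*(j + 3)*(j^3 + 2*j^2 - 5*j - 6) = (j - 5)*(j - 2)*(j + 3)*(j^2 + 4*j + 3) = (j - 5)*(j - 2)*(j + 3)^2*(j + 1)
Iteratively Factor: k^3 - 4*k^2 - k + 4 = (k + 1)*(k^2 - 5*k + 4) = (k - 4)*(k + 1)*(k - 1)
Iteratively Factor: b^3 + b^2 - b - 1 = (b + 1)*(b^2 - 1) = (b + 1)^2*(b - 1)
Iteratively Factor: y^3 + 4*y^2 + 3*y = (y + 3)*(y^2 + y) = y*(y + 3)*(y + 1)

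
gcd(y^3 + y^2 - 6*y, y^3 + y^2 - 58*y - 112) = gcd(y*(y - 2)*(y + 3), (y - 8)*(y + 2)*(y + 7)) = 1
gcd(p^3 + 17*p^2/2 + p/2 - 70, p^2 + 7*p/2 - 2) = p + 4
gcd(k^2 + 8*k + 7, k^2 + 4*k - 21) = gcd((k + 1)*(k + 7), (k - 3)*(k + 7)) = k + 7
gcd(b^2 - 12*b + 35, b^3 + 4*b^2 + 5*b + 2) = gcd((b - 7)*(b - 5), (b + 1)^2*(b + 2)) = 1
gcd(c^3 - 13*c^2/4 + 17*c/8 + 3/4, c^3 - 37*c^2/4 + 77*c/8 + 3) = c^2 - 5*c/4 - 3/8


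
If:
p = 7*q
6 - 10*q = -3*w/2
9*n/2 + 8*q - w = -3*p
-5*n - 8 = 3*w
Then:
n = 508/65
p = -798/65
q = -114/65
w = -204/13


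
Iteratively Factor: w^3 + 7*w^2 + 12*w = (w + 3)*(w^2 + 4*w) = w*(w + 3)*(w + 4)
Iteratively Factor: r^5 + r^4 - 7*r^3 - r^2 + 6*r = (r)*(r^4 + r^3 - 7*r^2 - r + 6) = r*(r - 2)*(r^3 + 3*r^2 - r - 3) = r*(r - 2)*(r - 1)*(r^2 + 4*r + 3) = r*(r - 2)*(r - 1)*(r + 3)*(r + 1)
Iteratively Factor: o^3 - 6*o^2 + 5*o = (o - 5)*(o^2 - o) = (o - 5)*(o - 1)*(o)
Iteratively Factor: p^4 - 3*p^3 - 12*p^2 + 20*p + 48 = (p + 2)*(p^3 - 5*p^2 - 2*p + 24) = (p - 4)*(p + 2)*(p^2 - p - 6) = (p - 4)*(p + 2)^2*(p - 3)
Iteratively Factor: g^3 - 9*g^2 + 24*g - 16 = (g - 4)*(g^2 - 5*g + 4) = (g - 4)*(g - 1)*(g - 4)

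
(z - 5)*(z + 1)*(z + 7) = z^3 + 3*z^2 - 33*z - 35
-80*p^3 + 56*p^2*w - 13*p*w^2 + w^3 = (-5*p + w)*(-4*p + w)^2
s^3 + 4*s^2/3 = s^2*(s + 4/3)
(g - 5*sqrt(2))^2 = g^2 - 10*sqrt(2)*g + 50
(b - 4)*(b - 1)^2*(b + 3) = b^4 - 3*b^3 - 9*b^2 + 23*b - 12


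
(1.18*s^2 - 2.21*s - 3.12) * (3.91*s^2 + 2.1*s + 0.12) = 4.6138*s^4 - 6.1631*s^3 - 16.6986*s^2 - 6.8172*s - 0.3744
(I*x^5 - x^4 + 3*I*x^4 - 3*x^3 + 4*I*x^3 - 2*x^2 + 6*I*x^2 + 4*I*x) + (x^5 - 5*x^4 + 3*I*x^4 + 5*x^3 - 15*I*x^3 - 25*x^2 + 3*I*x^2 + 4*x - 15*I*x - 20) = x^5 + I*x^5 - 6*x^4 + 6*I*x^4 + 2*x^3 - 11*I*x^3 - 27*x^2 + 9*I*x^2 + 4*x - 11*I*x - 20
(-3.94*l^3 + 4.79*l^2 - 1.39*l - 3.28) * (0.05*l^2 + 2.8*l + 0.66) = -0.197*l^5 - 10.7925*l^4 + 10.7421*l^3 - 0.8946*l^2 - 10.1014*l - 2.1648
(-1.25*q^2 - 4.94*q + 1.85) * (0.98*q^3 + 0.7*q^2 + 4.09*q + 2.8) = -1.225*q^5 - 5.7162*q^4 - 6.7575*q^3 - 22.4096*q^2 - 6.2655*q + 5.18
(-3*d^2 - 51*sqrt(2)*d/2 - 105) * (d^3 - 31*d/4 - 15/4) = -3*d^5 - 51*sqrt(2)*d^4/2 - 327*d^3/4 + 45*d^2/4 + 1581*sqrt(2)*d^2/8 + 765*sqrt(2)*d/8 + 3255*d/4 + 1575/4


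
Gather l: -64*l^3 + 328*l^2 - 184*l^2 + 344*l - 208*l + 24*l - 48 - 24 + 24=-64*l^3 + 144*l^2 + 160*l - 48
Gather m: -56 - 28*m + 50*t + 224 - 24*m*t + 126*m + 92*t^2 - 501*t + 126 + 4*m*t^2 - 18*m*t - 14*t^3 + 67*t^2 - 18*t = m*(4*t^2 - 42*t + 98) - 14*t^3 + 159*t^2 - 469*t + 294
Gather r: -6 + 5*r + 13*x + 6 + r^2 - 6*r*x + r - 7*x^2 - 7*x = r^2 + r*(6 - 6*x) - 7*x^2 + 6*x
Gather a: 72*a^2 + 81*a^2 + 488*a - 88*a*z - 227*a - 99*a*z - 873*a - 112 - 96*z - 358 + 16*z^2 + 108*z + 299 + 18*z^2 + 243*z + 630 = 153*a^2 + a*(-187*z - 612) + 34*z^2 + 255*z + 459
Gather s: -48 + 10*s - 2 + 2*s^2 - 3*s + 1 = 2*s^2 + 7*s - 49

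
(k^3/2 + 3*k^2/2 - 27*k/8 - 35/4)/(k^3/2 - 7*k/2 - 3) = (k^2 + k - 35/4)/(k^2 - 2*k - 3)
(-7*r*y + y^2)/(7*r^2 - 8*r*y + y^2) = y/(-r + y)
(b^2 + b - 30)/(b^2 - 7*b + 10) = (b + 6)/(b - 2)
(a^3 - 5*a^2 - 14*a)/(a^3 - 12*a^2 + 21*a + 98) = a/(a - 7)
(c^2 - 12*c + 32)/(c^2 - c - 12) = (c - 8)/(c + 3)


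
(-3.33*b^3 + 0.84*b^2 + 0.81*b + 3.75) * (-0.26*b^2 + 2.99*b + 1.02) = 0.8658*b^5 - 10.1751*b^4 - 1.0956*b^3 + 2.3037*b^2 + 12.0387*b + 3.825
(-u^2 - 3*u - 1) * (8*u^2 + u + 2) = -8*u^4 - 25*u^3 - 13*u^2 - 7*u - 2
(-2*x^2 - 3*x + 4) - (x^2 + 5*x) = -3*x^2 - 8*x + 4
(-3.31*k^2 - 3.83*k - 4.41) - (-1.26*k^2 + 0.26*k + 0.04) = -2.05*k^2 - 4.09*k - 4.45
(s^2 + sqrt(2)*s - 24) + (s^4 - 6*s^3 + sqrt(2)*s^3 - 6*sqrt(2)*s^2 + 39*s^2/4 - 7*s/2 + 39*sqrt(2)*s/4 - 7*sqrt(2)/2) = s^4 - 6*s^3 + sqrt(2)*s^3 - 6*sqrt(2)*s^2 + 43*s^2/4 - 7*s/2 + 43*sqrt(2)*s/4 - 24 - 7*sqrt(2)/2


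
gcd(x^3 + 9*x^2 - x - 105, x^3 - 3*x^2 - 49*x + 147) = x^2 + 4*x - 21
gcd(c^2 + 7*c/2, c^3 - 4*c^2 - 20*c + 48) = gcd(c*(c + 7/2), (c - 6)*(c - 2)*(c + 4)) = 1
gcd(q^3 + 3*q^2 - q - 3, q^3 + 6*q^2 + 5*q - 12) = q^2 + 2*q - 3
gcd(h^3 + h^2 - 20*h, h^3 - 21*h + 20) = h^2 + h - 20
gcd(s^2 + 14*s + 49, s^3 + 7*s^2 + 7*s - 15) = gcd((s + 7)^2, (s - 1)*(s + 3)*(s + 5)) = 1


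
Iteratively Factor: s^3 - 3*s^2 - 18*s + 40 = (s - 2)*(s^2 - s - 20) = (s - 5)*(s - 2)*(s + 4)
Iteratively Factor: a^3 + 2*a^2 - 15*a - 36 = (a + 3)*(a^2 - a - 12) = (a - 4)*(a + 3)*(a + 3)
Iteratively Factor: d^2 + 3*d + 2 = (d + 2)*(d + 1)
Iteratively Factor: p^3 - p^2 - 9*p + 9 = (p - 3)*(p^2 + 2*p - 3) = (p - 3)*(p + 3)*(p - 1)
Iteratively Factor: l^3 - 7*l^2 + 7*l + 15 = (l - 3)*(l^2 - 4*l - 5) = (l - 3)*(l + 1)*(l - 5)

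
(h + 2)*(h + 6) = h^2 + 8*h + 12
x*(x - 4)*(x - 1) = x^3 - 5*x^2 + 4*x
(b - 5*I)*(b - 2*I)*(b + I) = b^3 - 6*I*b^2 - 3*b - 10*I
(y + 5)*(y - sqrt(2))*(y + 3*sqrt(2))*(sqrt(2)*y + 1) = sqrt(2)*y^4 + 5*y^3 + 5*sqrt(2)*y^3 - 4*sqrt(2)*y^2 + 25*y^2 - 20*sqrt(2)*y - 6*y - 30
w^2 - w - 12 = (w - 4)*(w + 3)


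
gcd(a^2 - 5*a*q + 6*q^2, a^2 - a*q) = 1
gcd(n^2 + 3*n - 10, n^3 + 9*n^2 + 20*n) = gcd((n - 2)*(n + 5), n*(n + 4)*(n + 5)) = n + 5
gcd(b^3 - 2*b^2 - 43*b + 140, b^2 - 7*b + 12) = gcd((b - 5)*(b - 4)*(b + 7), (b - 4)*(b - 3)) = b - 4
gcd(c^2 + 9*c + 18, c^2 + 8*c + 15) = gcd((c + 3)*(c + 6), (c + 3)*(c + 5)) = c + 3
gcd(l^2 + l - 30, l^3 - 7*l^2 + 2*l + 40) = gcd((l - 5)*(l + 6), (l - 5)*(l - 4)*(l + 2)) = l - 5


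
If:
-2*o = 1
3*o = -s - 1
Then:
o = -1/2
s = 1/2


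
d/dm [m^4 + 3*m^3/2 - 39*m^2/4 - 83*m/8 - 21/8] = 4*m^3 + 9*m^2/2 - 39*m/2 - 83/8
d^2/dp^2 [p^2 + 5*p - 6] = 2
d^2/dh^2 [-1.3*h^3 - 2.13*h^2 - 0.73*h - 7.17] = -7.8*h - 4.26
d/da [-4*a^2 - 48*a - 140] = -8*a - 48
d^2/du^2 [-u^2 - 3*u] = -2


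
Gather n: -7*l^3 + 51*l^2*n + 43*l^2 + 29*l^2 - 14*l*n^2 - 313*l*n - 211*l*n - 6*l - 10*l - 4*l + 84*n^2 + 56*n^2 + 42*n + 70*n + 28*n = -7*l^3 + 72*l^2 - 20*l + n^2*(140 - 14*l) + n*(51*l^2 - 524*l + 140)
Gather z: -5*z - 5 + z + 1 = -4*z - 4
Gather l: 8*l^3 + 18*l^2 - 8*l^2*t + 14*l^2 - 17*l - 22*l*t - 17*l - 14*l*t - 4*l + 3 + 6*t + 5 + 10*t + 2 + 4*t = 8*l^3 + l^2*(32 - 8*t) + l*(-36*t - 38) + 20*t + 10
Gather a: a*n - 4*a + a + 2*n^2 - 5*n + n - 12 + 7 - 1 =a*(n - 3) + 2*n^2 - 4*n - 6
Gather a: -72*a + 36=36 - 72*a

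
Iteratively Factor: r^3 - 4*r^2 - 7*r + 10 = (r - 1)*(r^2 - 3*r - 10) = (r - 5)*(r - 1)*(r + 2)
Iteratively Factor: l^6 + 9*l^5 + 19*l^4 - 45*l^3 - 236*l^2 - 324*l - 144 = (l + 2)*(l^5 + 7*l^4 + 5*l^3 - 55*l^2 - 126*l - 72) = (l + 2)^2*(l^4 + 5*l^3 - 5*l^2 - 45*l - 36) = (l - 3)*(l + 2)^2*(l^3 + 8*l^2 + 19*l + 12) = (l - 3)*(l + 2)^2*(l + 3)*(l^2 + 5*l + 4) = (l - 3)*(l + 1)*(l + 2)^2*(l + 3)*(l + 4)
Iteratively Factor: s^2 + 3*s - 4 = (s - 1)*(s + 4)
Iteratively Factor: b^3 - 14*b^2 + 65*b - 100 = (b - 5)*(b^2 - 9*b + 20) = (b - 5)^2*(b - 4)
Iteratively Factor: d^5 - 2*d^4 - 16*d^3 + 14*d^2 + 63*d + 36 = (d + 1)*(d^4 - 3*d^3 - 13*d^2 + 27*d + 36) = (d - 4)*(d + 1)*(d^3 + d^2 - 9*d - 9) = (d - 4)*(d - 3)*(d + 1)*(d^2 + 4*d + 3) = (d - 4)*(d - 3)*(d + 1)^2*(d + 3)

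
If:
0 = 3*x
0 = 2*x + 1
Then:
No Solution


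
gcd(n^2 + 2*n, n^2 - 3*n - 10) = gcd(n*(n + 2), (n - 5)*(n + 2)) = n + 2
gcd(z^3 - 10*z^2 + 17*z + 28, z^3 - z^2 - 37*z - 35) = z^2 - 6*z - 7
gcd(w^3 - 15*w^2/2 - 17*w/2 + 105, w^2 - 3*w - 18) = w - 6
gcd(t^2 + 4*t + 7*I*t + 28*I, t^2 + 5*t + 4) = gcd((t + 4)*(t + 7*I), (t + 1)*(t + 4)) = t + 4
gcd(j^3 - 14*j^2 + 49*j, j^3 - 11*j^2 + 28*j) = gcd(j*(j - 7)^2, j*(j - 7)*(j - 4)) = j^2 - 7*j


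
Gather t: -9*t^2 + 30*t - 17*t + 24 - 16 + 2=-9*t^2 + 13*t + 10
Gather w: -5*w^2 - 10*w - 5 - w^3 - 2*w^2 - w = -w^3 - 7*w^2 - 11*w - 5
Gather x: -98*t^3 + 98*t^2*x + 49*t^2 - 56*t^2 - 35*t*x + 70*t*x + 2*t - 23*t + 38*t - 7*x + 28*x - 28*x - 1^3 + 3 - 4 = -98*t^3 - 7*t^2 + 17*t + x*(98*t^2 + 35*t - 7) - 2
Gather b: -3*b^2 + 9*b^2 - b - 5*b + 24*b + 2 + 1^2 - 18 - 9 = 6*b^2 + 18*b - 24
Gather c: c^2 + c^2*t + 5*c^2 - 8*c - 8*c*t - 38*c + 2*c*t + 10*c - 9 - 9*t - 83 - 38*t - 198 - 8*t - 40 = c^2*(t + 6) + c*(-6*t - 36) - 55*t - 330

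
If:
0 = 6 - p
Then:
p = 6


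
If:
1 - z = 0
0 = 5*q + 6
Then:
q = -6/5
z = 1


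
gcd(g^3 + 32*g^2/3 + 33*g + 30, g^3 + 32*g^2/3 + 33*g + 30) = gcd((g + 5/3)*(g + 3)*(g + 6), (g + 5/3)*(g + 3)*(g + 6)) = g^3 + 32*g^2/3 + 33*g + 30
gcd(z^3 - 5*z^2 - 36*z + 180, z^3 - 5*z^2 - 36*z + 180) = z^3 - 5*z^2 - 36*z + 180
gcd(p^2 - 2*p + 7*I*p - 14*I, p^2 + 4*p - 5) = 1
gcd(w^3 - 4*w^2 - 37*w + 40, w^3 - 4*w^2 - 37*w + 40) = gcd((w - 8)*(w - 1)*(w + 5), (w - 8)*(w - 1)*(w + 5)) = w^3 - 4*w^2 - 37*w + 40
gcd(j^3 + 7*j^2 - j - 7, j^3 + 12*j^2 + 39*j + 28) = j^2 + 8*j + 7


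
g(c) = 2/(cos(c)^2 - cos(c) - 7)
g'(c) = 2*(2*sin(c)*cos(c) - sin(c))/(cos(c)^2 - cos(c) - 7)^2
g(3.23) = -0.40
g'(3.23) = 0.02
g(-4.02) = -0.34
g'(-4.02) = -0.10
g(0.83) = -0.28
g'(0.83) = 0.01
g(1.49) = -0.28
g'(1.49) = -0.03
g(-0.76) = -0.28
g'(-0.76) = -0.01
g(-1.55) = -0.28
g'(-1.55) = 0.04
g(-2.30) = -0.34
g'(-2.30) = 0.10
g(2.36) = -0.35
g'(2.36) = -0.10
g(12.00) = -0.28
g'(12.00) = -0.01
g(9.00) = -0.38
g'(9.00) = -0.08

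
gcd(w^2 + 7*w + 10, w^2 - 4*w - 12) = w + 2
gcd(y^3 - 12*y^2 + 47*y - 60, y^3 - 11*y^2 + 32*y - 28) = 1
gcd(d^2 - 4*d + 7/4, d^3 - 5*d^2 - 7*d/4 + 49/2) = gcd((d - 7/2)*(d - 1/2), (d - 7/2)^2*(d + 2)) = d - 7/2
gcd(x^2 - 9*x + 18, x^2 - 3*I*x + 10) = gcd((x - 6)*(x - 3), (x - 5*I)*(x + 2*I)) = 1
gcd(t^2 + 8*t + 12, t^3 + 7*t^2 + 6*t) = t + 6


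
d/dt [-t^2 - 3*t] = -2*t - 3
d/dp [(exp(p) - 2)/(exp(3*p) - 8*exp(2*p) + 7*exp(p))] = 2*(-exp(3*p) + 7*exp(2*p) - 16*exp(p) + 7)*exp(-p)/(exp(4*p) - 16*exp(3*p) + 78*exp(2*p) - 112*exp(p) + 49)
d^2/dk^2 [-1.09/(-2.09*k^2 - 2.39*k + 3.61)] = (-9.522458*k^2 - 10.889318*k + 1.09*(4.18*k + 2.39)*(8.36*k + 4.78) + 16.447882)/(2.09*k^2 + 2.39*k - 3.61)^3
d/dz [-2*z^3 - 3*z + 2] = -6*z^2 - 3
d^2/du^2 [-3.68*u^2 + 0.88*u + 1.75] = -7.36000000000000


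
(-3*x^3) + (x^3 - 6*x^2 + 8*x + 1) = -2*x^3 - 6*x^2 + 8*x + 1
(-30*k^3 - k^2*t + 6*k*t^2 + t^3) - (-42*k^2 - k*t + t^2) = -30*k^3 - k^2*t + 42*k^2 + 6*k*t^2 + k*t + t^3 - t^2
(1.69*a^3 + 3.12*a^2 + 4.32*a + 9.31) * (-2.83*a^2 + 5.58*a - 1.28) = -4.7827*a^5 + 0.600599999999998*a^4 + 3.0208*a^3 - 6.2353*a^2 + 46.4202*a - 11.9168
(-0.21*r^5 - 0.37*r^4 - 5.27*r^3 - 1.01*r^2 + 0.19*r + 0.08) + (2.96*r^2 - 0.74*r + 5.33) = -0.21*r^5 - 0.37*r^4 - 5.27*r^3 + 1.95*r^2 - 0.55*r + 5.41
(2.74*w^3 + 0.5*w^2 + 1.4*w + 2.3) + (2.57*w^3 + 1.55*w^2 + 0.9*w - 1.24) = 5.31*w^3 + 2.05*w^2 + 2.3*w + 1.06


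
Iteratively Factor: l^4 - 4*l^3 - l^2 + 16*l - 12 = (l - 2)*(l^3 - 2*l^2 - 5*l + 6) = (l - 2)*(l + 2)*(l^2 - 4*l + 3) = (l - 2)*(l - 1)*(l + 2)*(l - 3)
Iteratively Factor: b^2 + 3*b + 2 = (b + 2)*(b + 1)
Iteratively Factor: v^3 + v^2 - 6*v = (v - 2)*(v^2 + 3*v) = (v - 2)*(v + 3)*(v)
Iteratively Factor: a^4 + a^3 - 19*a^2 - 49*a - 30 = (a + 2)*(a^3 - a^2 - 17*a - 15) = (a + 2)*(a + 3)*(a^2 - 4*a - 5) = (a + 1)*(a + 2)*(a + 3)*(a - 5)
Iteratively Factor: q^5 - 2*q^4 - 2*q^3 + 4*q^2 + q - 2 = (q + 1)*(q^4 - 3*q^3 + q^2 + 3*q - 2) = (q - 1)*(q + 1)*(q^3 - 2*q^2 - q + 2) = (q - 1)^2*(q + 1)*(q^2 - q - 2) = (q - 2)*(q - 1)^2*(q + 1)*(q + 1)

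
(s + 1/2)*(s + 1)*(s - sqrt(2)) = s^3 - sqrt(2)*s^2 + 3*s^2/2 - 3*sqrt(2)*s/2 + s/2 - sqrt(2)/2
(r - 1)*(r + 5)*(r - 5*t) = r^3 - 5*r^2*t + 4*r^2 - 20*r*t - 5*r + 25*t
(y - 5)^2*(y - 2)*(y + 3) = y^4 - 9*y^3 + 9*y^2 + 85*y - 150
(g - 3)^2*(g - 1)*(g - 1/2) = g^4 - 15*g^3/2 + 37*g^2/2 - 33*g/2 + 9/2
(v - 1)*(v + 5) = v^2 + 4*v - 5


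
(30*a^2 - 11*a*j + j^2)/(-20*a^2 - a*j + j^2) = (-6*a + j)/(4*a + j)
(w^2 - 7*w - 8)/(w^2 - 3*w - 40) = (w + 1)/(w + 5)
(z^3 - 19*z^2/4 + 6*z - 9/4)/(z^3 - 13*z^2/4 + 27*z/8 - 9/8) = 2*(z - 3)/(2*z - 3)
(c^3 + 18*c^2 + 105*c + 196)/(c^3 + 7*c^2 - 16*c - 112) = (c + 7)/(c - 4)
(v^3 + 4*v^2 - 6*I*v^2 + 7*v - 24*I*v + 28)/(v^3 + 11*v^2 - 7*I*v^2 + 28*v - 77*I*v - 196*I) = (v + I)/(v + 7)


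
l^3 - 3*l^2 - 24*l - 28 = (l - 7)*(l + 2)^2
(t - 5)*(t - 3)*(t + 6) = t^3 - 2*t^2 - 33*t + 90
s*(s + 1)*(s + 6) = s^3 + 7*s^2 + 6*s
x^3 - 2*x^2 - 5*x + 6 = (x - 3)*(x - 1)*(x + 2)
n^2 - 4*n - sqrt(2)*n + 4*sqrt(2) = (n - 4)*(n - sqrt(2))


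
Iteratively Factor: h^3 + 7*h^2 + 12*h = (h + 4)*(h^2 + 3*h) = (h + 3)*(h + 4)*(h)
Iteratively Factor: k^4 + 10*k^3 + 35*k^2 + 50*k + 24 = (k + 1)*(k^3 + 9*k^2 + 26*k + 24) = (k + 1)*(k + 3)*(k^2 + 6*k + 8) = (k + 1)*(k + 2)*(k + 3)*(k + 4)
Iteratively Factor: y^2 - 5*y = (y - 5)*(y)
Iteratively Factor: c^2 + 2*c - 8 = (c + 4)*(c - 2)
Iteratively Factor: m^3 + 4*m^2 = (m)*(m^2 + 4*m) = m^2*(m + 4)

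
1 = 1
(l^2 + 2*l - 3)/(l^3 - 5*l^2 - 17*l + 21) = 1/(l - 7)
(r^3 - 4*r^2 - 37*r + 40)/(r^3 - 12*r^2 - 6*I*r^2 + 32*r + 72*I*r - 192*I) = (r^2 + 4*r - 5)/(r^2 + r*(-4 - 6*I) + 24*I)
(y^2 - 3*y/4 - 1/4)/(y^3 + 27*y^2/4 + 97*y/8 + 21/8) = 2*(y - 1)/(2*y^2 + 13*y + 21)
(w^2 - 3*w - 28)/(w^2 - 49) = (w + 4)/(w + 7)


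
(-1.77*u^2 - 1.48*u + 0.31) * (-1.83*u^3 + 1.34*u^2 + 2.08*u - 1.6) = 3.2391*u^5 + 0.3366*u^4 - 6.2321*u^3 + 0.169*u^2 + 3.0128*u - 0.496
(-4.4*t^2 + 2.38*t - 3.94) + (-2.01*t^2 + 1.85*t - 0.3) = -6.41*t^2 + 4.23*t - 4.24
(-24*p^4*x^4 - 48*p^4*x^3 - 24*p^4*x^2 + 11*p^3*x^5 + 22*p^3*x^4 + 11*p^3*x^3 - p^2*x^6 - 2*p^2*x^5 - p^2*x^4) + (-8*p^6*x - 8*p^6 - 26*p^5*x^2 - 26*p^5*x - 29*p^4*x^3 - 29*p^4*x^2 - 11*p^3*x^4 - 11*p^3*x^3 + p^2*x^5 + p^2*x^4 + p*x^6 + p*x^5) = -8*p^6*x - 8*p^6 - 26*p^5*x^2 - 26*p^5*x - 24*p^4*x^4 - 77*p^4*x^3 - 53*p^4*x^2 + 11*p^3*x^5 + 11*p^3*x^4 - p^2*x^6 - p^2*x^5 + p*x^6 + p*x^5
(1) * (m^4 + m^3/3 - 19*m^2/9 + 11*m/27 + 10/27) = m^4 + m^3/3 - 19*m^2/9 + 11*m/27 + 10/27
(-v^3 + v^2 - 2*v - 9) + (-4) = -v^3 + v^2 - 2*v - 13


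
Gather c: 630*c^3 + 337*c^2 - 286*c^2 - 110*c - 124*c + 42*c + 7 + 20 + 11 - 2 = 630*c^3 + 51*c^2 - 192*c + 36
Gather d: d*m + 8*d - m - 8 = d*(m + 8) - m - 8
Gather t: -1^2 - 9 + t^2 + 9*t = t^2 + 9*t - 10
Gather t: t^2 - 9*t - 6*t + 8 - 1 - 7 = t^2 - 15*t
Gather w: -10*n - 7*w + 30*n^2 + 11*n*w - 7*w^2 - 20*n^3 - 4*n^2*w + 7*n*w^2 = -20*n^3 + 30*n^2 - 10*n + w^2*(7*n - 7) + w*(-4*n^2 + 11*n - 7)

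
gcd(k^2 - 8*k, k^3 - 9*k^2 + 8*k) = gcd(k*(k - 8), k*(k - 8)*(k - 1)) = k^2 - 8*k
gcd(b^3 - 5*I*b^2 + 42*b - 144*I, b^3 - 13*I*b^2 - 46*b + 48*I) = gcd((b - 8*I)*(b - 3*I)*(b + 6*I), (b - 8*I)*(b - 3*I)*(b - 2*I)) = b^2 - 11*I*b - 24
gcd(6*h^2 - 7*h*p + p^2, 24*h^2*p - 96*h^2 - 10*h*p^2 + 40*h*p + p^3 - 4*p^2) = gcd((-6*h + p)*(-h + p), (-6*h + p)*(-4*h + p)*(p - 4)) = -6*h + p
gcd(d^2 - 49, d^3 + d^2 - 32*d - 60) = 1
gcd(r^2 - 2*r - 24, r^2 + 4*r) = r + 4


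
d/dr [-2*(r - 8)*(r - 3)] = 22 - 4*r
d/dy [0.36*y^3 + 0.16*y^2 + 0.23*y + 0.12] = 1.08*y^2 + 0.32*y + 0.23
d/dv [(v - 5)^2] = 2*v - 10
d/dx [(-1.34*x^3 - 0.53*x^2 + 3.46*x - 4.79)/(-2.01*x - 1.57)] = (5.3868*x^3 + 7.3767*x^2 + 1.6642*x - 15.0601)/(4.0401*x^2 + 6.3114*x + 2.4649)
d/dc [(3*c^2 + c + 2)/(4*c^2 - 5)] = (-4*c^2 - 46*c - 5)/(16*c^4 - 40*c^2 + 25)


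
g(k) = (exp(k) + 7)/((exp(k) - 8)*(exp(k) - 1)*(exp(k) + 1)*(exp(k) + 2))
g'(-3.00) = 0.00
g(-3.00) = 0.43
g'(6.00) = 0.00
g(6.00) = 0.00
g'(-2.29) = -0.00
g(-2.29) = 0.43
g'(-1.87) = 0.01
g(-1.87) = 0.43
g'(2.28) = -0.07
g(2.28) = 0.01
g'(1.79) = -0.01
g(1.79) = -0.02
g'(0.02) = 476.11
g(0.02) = -9.32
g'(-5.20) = -0.00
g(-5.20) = 0.44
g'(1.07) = 0.11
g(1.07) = -0.05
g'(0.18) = 5.80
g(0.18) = -0.87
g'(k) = exp(k)/((exp(k) - 8)*(exp(k) - 1)*(exp(k) + 1)*(exp(k) + 2)) - (exp(k) + 7)*exp(k)/((exp(k) - 8)*(exp(k) - 1)*(exp(k) + 1)*(exp(k) + 2)^2) - (exp(k) + 7)*exp(k)/((exp(k) - 8)*(exp(k) - 1)*(exp(k) + 1)^2*(exp(k) + 2)) - (exp(k) + 7)*exp(k)/((exp(k) - 8)*(exp(k) - 1)^2*(exp(k) + 1)*(exp(k) + 2)) - (exp(k) + 7)*exp(k)/((exp(k) - 8)^2*(exp(k) - 1)*(exp(k) + 1)*(exp(k) + 2)) = (-3*exp(4*k) - 16*exp(3*k) + 143*exp(2*k) + 238*exp(k) - 26)*exp(k)/(exp(8*k) - 12*exp(7*k) + 2*exp(6*k) + 216*exp(5*k) + 249*exp(4*k) - 396*exp(3*k) - 508*exp(2*k) + 192*exp(k) + 256)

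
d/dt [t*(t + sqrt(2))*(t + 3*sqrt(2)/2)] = 3*t^2 + 5*sqrt(2)*t + 3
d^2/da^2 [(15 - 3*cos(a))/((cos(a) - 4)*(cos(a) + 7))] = 3*(-23*(1 - cos(a)^2)^2 + cos(a)^5 + 121*cos(a)^3 - 537*cos(a)^2 + 286*cos(a) + 225)/((cos(a) - 4)^3*(cos(a) + 7)^3)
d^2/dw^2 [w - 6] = 0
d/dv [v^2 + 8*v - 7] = 2*v + 8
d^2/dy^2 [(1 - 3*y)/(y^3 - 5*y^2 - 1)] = 2*(y^2*(3*y - 10)^2*(3*y - 1) + (9*y^2 - 30*y + (3*y - 5)*(3*y - 1))*(-y^3 + 5*y^2 + 1))/(-y^3 + 5*y^2 + 1)^3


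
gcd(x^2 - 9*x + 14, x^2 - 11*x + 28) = x - 7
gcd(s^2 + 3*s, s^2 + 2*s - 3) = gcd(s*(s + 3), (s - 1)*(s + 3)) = s + 3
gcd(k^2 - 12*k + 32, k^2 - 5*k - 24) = k - 8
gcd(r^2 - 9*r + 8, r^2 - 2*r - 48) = r - 8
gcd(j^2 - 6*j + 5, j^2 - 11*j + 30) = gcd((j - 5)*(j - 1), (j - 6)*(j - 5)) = j - 5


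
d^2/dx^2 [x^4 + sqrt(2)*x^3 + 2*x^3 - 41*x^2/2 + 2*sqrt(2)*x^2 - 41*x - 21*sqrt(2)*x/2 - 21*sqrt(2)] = 12*x^2 + 6*sqrt(2)*x + 12*x - 41 + 4*sqrt(2)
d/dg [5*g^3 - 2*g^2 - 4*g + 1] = 15*g^2 - 4*g - 4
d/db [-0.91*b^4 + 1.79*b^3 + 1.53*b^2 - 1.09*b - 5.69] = -3.64*b^3 + 5.37*b^2 + 3.06*b - 1.09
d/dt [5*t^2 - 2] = 10*t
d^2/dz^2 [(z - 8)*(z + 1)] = 2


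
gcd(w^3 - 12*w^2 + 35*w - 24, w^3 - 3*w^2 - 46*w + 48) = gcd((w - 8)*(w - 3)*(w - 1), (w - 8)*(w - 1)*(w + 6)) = w^2 - 9*w + 8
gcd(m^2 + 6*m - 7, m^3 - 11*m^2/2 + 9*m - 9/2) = m - 1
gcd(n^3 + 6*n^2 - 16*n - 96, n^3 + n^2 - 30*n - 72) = n + 4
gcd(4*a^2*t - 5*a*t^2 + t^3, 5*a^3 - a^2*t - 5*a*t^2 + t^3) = -a + t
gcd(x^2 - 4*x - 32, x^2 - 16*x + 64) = x - 8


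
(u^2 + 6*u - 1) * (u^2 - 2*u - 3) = u^4 + 4*u^3 - 16*u^2 - 16*u + 3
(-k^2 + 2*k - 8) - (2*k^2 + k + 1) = -3*k^2 + k - 9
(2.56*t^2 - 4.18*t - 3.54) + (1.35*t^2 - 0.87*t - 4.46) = 3.91*t^2 - 5.05*t - 8.0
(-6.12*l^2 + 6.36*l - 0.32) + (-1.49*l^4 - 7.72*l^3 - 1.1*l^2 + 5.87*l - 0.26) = -1.49*l^4 - 7.72*l^3 - 7.22*l^2 + 12.23*l - 0.58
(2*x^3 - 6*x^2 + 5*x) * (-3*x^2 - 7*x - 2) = -6*x^5 + 4*x^4 + 23*x^3 - 23*x^2 - 10*x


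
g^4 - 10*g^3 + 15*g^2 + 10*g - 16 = (g - 8)*(g - 2)*(g - 1)*(g + 1)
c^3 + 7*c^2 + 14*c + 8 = (c + 1)*(c + 2)*(c + 4)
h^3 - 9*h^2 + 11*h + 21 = (h - 7)*(h - 3)*(h + 1)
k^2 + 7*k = k*(k + 7)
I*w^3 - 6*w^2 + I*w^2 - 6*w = w*(w + 6*I)*(I*w + I)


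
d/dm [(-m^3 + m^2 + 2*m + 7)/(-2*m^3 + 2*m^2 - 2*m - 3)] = (12*m^3 + 45*m^2 - 34*m + 8)/(4*m^6 - 8*m^5 + 12*m^4 + 4*m^3 - 8*m^2 + 12*m + 9)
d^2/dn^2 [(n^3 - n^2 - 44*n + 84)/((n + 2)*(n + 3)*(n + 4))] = 20*(-n^6 - 21*n^5 - 75*n^4 + 449*n^3 + 3582*n^2 + 8316*n + 6552)/(n^9 + 27*n^8 + 321*n^7 + 2205*n^6 + 9642*n^5 + 27828*n^4 + 53000*n^3 + 64224*n^2 + 44928*n + 13824)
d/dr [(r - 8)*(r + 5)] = 2*r - 3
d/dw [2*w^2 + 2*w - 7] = 4*w + 2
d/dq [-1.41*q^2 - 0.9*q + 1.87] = -2.82*q - 0.9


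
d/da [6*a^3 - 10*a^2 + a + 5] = 18*a^2 - 20*a + 1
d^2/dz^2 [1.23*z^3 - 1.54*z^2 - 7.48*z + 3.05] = 7.38*z - 3.08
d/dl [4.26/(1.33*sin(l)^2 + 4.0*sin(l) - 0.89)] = -(11.3316*sin(l) + 17.04)*cos(l)/(1.33*sin(l)^2 + 4.0*sin(l) - 0.89)^2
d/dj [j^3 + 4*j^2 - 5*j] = 3*j^2 + 8*j - 5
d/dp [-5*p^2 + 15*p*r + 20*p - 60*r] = -10*p + 15*r + 20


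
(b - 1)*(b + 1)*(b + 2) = b^3 + 2*b^2 - b - 2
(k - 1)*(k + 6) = k^2 + 5*k - 6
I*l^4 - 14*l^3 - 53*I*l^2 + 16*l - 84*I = (l + 2*I)*(l + 6*I)*(l + 7*I)*(I*l + 1)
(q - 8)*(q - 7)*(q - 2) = q^3 - 17*q^2 + 86*q - 112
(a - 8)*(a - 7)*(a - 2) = a^3 - 17*a^2 + 86*a - 112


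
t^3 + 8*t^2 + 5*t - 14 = (t - 1)*(t + 2)*(t + 7)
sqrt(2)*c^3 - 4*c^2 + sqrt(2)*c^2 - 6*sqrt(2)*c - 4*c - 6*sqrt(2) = (c - 3*sqrt(2))*(c + sqrt(2))*(sqrt(2)*c + sqrt(2))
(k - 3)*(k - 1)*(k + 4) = k^3 - 13*k + 12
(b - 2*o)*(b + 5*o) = b^2 + 3*b*o - 10*o^2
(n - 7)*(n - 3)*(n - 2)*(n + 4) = n^4 - 8*n^3 - 7*n^2 + 122*n - 168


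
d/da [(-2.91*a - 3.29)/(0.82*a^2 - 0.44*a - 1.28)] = (2.3862*a^2 + 5.3956*a + 2.2772)/(0.6724*a^4 - 0.7216*a^3 - 1.9056*a^2 + 1.1264*a + 1.6384)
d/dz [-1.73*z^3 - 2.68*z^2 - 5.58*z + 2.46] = -5.19*z^2 - 5.36*z - 5.58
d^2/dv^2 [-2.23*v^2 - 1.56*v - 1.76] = -4.46000000000000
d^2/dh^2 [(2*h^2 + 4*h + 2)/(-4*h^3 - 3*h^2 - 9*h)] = 4*(-16*h^6 - 96*h^5 - 60*h^4 - 15*h^3 - 135*h^2 - 81*h - 81)/(h^3*(64*h^6 + 144*h^5 + 540*h^4 + 675*h^3 + 1215*h^2 + 729*h + 729))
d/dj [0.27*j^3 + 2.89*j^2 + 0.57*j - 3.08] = 0.81*j^2 + 5.78*j + 0.57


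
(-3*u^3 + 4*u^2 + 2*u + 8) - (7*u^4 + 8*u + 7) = -7*u^4 - 3*u^3 + 4*u^2 - 6*u + 1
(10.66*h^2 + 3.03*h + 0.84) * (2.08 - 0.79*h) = -8.4214*h^3 + 19.7791*h^2 + 5.6388*h + 1.7472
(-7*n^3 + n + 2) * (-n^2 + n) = 7*n^5 - 7*n^4 - n^3 - n^2 + 2*n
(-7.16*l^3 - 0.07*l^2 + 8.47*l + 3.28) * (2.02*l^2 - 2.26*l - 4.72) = -14.4632*l^5 + 16.0402*l^4 + 51.0628*l^3 - 12.1862*l^2 - 47.3912*l - 15.4816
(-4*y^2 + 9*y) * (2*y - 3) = -8*y^3 + 30*y^2 - 27*y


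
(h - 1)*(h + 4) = h^2 + 3*h - 4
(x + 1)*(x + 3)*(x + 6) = x^3 + 10*x^2 + 27*x + 18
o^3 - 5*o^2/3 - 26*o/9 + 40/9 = (o - 2)*(o - 4/3)*(o + 5/3)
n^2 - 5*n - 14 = (n - 7)*(n + 2)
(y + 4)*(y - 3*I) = y^2 + 4*y - 3*I*y - 12*I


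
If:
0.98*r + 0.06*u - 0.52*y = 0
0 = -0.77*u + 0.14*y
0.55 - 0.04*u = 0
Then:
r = 39.29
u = 13.75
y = 75.62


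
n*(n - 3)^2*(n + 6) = n^4 - 27*n^2 + 54*n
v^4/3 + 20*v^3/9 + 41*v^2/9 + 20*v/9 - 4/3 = (v/3 + 1)*(v - 1/3)*(v + 2)^2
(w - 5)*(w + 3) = w^2 - 2*w - 15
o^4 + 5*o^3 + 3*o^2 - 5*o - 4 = (o - 1)*(o + 1)^2*(o + 4)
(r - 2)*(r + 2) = r^2 - 4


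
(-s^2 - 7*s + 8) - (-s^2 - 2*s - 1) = 9 - 5*s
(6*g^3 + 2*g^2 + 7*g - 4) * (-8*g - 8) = -48*g^4 - 64*g^3 - 72*g^2 - 24*g + 32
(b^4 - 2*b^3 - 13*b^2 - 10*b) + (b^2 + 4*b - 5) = b^4 - 2*b^3 - 12*b^2 - 6*b - 5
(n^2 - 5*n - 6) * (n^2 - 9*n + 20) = n^4 - 14*n^3 + 59*n^2 - 46*n - 120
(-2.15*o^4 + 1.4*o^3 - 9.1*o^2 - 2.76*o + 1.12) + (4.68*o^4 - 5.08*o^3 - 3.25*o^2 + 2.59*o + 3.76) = 2.53*o^4 - 3.68*o^3 - 12.35*o^2 - 0.17*o + 4.88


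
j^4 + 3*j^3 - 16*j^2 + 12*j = j*(j - 2)*(j - 1)*(j + 6)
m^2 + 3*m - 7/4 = (m - 1/2)*(m + 7/2)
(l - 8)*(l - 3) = l^2 - 11*l + 24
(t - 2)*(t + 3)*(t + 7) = t^3 + 8*t^2 + t - 42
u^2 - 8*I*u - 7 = (u - 7*I)*(u - I)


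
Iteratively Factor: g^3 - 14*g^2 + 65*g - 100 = (g - 5)*(g^2 - 9*g + 20) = (g - 5)*(g - 4)*(g - 5)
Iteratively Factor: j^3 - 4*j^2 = (j)*(j^2 - 4*j) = j*(j - 4)*(j)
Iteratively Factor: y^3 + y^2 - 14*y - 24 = (y + 2)*(y^2 - y - 12) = (y - 4)*(y + 2)*(y + 3)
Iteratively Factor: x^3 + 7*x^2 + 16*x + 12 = (x + 3)*(x^2 + 4*x + 4) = (x + 2)*(x + 3)*(x + 2)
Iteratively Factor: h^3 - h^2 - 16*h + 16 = (h - 1)*(h^2 - 16) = (h - 1)*(h + 4)*(h - 4)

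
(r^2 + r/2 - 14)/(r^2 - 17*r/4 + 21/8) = 4*(r + 4)/(4*r - 3)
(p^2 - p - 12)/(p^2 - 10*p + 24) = (p + 3)/(p - 6)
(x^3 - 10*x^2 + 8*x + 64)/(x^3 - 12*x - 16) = (x - 8)/(x + 2)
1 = 1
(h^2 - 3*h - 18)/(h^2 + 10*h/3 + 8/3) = 3*(h^2 - 3*h - 18)/(3*h^2 + 10*h + 8)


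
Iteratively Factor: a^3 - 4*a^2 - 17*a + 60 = (a + 4)*(a^2 - 8*a + 15) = (a - 5)*(a + 4)*(a - 3)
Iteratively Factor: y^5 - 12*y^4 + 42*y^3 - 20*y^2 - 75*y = (y + 1)*(y^4 - 13*y^3 + 55*y^2 - 75*y) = (y - 5)*(y + 1)*(y^3 - 8*y^2 + 15*y) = (y - 5)^2*(y + 1)*(y^2 - 3*y) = (y - 5)^2*(y - 3)*(y + 1)*(y)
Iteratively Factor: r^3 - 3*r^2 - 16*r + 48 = (r + 4)*(r^2 - 7*r + 12) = (r - 3)*(r + 4)*(r - 4)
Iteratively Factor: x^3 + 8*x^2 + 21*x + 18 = (x + 3)*(x^2 + 5*x + 6) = (x + 3)^2*(x + 2)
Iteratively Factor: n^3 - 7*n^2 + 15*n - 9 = (n - 1)*(n^2 - 6*n + 9) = (n - 3)*(n - 1)*(n - 3)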